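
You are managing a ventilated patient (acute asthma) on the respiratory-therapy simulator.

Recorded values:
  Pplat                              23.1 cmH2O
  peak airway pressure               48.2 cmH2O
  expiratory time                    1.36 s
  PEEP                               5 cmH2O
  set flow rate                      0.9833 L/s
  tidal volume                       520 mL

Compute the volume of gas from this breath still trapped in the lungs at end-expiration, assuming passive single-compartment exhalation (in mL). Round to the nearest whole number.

81

R = (PIP − Pplat)/V̇ = (48.2 − 23.1) / 0.9833 = 25.1/0.9833 = 25.526 cmH2O·s/L.
C = Vt/(Pplat − PEEP) = 520.0 / (23.1 − 5) = 520.0/18.1 = 28.729 mL/cmH2O.
τ = R × C = 25.526 × 0.02873 L/cmH2O = 0.7334 s.
Fraction remaining = e^(−Te/τ) = e^(−1.36/0.7334) = 0.1566.
Trapped volume = 520.0 × 0.1566 = 81.432 mL.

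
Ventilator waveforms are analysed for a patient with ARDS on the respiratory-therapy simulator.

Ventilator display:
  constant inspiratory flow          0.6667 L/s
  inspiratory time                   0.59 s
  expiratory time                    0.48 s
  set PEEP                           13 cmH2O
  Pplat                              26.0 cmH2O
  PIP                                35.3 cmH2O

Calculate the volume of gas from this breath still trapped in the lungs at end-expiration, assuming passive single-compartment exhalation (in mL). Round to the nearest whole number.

Vt = flow × Ti = 0.6667 L/s × 0.59 s × 1000 mL/L = 393.35 mL.
R = (PIP − Pplat)/V̇ = (35.3 − 26.0) / 0.6667 = 9.3/0.6667 = 13.949 cmH2O·s/L.
C = Vt/(Pplat − PEEP) = 393.35 / (26.0 − 13) = 393.35/13.0 = 30.258 mL/cmH2O.
τ = R × C = 13.949 × 0.03026 L/cmH2O = 0.4221 s.
Fraction remaining = e^(−Te/τ) = e^(−0.48/0.4221) = 0.3207.
Trapped volume = 393.35 × 0.3207 = 126.15 mL.

126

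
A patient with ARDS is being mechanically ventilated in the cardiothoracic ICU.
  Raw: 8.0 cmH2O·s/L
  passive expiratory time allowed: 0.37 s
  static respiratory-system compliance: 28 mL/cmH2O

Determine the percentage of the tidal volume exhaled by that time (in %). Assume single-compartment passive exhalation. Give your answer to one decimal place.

τ = R × C = 8.0 × 28 mL/cmH2O = 8.0 × 0.028 L/cmH2O = 0.224 s.
Passive exhalation: V(t)/V₀ = e^(−t/τ) = e^(−0.37/0.224) = 0.1917.
Fraction exhaled = 1 − 0.1917 = 0.8083 → 80.83%.

80.8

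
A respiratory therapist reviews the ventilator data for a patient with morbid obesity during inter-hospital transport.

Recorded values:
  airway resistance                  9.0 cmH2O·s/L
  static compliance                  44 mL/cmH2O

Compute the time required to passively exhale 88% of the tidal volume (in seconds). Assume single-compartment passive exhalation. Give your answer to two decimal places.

0.84

τ = R × C = 9.0 × 44 mL/cmH2O = 9.0 × 0.044 L/cmH2O = 0.396 s.
Exhaled fraction f = 1 − e^(−t/τ) → t = −τ·ln(1 − f) = −0.396·ln(0.12) = 0.8396 s.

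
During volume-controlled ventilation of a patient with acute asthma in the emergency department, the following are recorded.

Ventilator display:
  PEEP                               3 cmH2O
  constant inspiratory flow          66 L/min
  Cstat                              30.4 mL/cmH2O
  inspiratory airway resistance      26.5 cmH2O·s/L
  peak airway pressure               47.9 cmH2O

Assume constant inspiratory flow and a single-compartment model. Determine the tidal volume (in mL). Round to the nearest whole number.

479

Flow: 66 L/min ÷ 60 = 1.1 L/s.
Equation of motion (constant flow): PIP = Vt/C + R·V̇ + PEEP.
Vt/C = PIP − R·V̇ − PEEP = 47.9 − 29.15 − 3 = 15.75 cmH2O.
Vt = C × 15.75 = 30.4 × 15.75 = 478.8 mL.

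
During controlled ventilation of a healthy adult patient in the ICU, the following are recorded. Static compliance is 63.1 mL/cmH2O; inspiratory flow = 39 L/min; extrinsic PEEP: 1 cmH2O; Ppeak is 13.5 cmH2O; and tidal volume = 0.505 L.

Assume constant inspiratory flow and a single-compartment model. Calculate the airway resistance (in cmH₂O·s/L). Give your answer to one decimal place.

Flow: 39 L/min ÷ 60 = 0.65 L/s.
Equation of motion (constant flow): PIP = Vt/C + R·V̇ + PEEP.
R·V̇ = PIP − Vt/C − PEEP = 13.5 − 505/63.1 − 1 = 13.5 − 8.003 − 1 = 4.497 cmH2O.
R = 4.497 / 0.65 = 6.918 cmH2O·s/L.

6.9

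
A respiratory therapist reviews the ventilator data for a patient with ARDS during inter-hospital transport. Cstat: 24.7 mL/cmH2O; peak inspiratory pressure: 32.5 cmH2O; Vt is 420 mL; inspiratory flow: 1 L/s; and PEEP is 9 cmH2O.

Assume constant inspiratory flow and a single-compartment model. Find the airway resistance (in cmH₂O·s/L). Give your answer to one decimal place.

6.5

Equation of motion (constant flow): PIP = Vt/C + R·V̇ + PEEP.
R·V̇ = PIP − Vt/C − PEEP = 32.5 − 420/24.7 − 9 = 32.5 − 17.004 − 9 = 6.496 cmH2O.
R = 6.496 / 1 = 6.496 cmH2O·s/L.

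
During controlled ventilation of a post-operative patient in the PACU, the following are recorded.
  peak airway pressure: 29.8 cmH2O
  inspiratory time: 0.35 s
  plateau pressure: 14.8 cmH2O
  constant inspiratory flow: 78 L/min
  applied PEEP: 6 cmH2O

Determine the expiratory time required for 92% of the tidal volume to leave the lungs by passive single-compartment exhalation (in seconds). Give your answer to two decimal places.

1.51

Flow: 78 L/min ÷ 60 = 1.3 L/s.
Vt = flow × Ti = 1.3 L/s × 0.35 s × 1000 mL/L = 455.0 mL.
R = (PIP − Pplat)/V̇ = (29.8 − 14.8) / 1.3 = 15.0/1.3 = 11.538 cmH2O·s/L.
C = Vt/(Pplat − PEEP) = 455.0 / (14.8 − 6) = 455.0/8.8 = 51.705 mL/cmH2O.
τ = R × C = 11.538 × 0.05171 L/cmH2O = 0.5966 s.
t = −τ·ln(1 − 0.92) = −0.5966·ln(0.08) = 1.507 s.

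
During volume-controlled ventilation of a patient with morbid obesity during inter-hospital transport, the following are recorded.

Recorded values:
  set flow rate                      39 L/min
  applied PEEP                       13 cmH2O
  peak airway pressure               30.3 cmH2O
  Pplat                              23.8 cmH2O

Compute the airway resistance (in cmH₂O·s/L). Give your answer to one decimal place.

10.0

Flow: 39 L/min ÷ 60 = 0.65 L/s.
Raw = (PIP − Pplat) / flow = (30.3 − 23.8) / 0.65 = 6.5 / 0.65 = 10.0 cmH2O·s/L.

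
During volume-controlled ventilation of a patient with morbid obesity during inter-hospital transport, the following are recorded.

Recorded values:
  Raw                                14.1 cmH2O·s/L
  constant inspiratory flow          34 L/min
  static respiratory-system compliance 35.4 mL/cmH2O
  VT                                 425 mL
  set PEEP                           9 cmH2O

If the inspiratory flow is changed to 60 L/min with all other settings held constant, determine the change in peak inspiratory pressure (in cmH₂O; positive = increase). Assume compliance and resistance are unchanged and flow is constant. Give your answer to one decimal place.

6.1

Flow: 34 L/min ÷ 60 = 0.5667 L/s.
New flow: 60 L/min ÷ 60 = 1 L/s.
PIP = Vt/C + R·V̇ + PEEP (constant-flow equation of motion).
Only the resistive term changes: ΔPIP = R × ΔV̇ = 14.1 × (1 − 0.5667) = 14.1 × 0.4333 = 6.11 cmH2O.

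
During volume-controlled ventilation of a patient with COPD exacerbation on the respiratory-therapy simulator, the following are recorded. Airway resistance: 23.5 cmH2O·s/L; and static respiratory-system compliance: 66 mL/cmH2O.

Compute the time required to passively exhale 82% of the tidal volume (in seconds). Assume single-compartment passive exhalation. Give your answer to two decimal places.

τ = R × C = 23.5 × 66 mL/cmH2O = 23.5 × 0.066 L/cmH2O = 1.551 s.
Exhaled fraction f = 1 − e^(−t/τ) → t = −τ·ln(1 − f) = −1.551·ln(0.18) = 2.66 s.

2.66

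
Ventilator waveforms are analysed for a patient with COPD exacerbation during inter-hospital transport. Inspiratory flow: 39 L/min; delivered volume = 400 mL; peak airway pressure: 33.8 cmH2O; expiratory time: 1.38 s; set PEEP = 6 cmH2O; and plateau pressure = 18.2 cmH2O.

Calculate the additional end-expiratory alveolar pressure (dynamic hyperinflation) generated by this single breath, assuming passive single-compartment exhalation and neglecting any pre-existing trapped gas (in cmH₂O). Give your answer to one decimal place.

2.1

Flow: 39 L/min ÷ 60 = 0.65 L/s.
R = (PIP − Pplat)/V̇ = (33.8 − 18.2) / 0.65 = 15.6/0.65 = 24.0 cmH2O·s/L.
C = Vt/(Pplat − PEEP) = 400.0 / (18.2 − 6) = 400.0/12.2 = 32.787 mL/cmH2O.
τ = R × C = 24.0 × 0.03279 L/cmH2O = 0.787 s.
Fraction remaining = e^(−Te/τ) = e^(−1.38/0.787) = 0.1732; trapped volume = 400.0 × 0.1732 = 69.28 mL.
Additional alveolar pressure from trapping ≈ V_trapped / C = 69.28 / 32.787 = 2.113 cmH2O.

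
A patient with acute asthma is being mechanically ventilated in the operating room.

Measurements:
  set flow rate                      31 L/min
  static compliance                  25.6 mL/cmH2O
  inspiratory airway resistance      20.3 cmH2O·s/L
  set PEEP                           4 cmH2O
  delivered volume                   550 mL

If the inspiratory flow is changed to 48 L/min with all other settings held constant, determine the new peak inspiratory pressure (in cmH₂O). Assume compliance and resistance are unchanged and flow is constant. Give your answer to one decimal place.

Flow: 31 L/min ÷ 60 = 0.5167 L/s.
New flow: 48 L/min ÷ 60 = 0.8 L/s.
PIP = Vt/C + R·V̇ + PEEP (constant-flow equation of motion).
Only the resistive term changes: ΔPIP = R × ΔV̇ = 20.3 × (0.8 − 0.5167) = 20.3 × 0.2833 = 5.751 cmH2O.
Original PIP = 550/25.6 + 20.3×0.5167 + 4 = 35.973 cmH2O; new PIP = 35.973 + (5.751) = 41.724 cmH2O.

41.7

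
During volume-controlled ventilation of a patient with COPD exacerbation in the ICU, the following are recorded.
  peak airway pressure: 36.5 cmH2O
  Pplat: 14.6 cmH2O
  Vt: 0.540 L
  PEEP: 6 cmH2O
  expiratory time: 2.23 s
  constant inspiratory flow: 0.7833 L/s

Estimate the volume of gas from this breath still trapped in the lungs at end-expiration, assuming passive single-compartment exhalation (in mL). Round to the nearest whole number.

152

R = (PIP − Pplat)/V̇ = (36.5 − 14.6) / 0.7833 = 21.9/0.7833 = 27.959 cmH2O·s/L.
C = Vt/(Pplat − PEEP) = 540.0 / (14.6 − 6) = 540.0/8.6 = 62.791 mL/cmH2O.
τ = R × C = 27.959 × 0.06279 L/cmH2O = 1.756 s.
Fraction remaining = e^(−Te/τ) = e^(−2.23/1.756) = 0.2809.
Trapped volume = 540.0 × 0.2809 = 151.69 mL.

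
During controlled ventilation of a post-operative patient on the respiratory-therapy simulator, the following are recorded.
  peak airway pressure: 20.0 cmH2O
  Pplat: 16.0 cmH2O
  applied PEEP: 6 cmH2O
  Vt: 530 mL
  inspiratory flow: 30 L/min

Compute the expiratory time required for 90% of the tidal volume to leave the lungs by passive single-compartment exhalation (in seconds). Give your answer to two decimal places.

0.98

Flow: 30 L/min ÷ 60 = 0.5 L/s.
R = (PIP − Pplat)/V̇ = (20.0 − 16.0) / 0.5 = 4.0/0.5 = 8.0 cmH2O·s/L.
C = Vt/(Pplat − PEEP) = 530.0 / (16.0 − 6) = 530.0/10.0 = 53.0 mL/cmH2O.
τ = R × C = 8.0 × 0.053 L/cmH2O = 0.424 s.
t = −τ·ln(1 − 0.90) = −0.424·ln(0.1) = 0.9763 s.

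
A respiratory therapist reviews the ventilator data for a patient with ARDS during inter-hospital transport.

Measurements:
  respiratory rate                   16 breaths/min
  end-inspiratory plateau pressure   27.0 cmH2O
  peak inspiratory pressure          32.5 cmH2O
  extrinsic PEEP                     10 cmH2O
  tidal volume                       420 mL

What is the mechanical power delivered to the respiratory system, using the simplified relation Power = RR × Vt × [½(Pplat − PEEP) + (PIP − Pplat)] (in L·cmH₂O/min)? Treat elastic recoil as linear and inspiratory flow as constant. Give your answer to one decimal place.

Per-breath work = Vt × [½(Pplat−PEEP) + (PIP−Pplat)] = 0.420 × [0.5×17.0 + 5.5] = 0.420 × 14.0 = 5.88 L·cmH2O.
Power = 16 × 5.88 = 94.08 L·cmH2O/min.

94.1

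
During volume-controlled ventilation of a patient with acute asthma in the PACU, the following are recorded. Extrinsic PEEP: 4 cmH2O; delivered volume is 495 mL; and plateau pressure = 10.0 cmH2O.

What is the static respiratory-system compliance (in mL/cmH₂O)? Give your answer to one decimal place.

82.5

Cstat = Vt / (Pplat − PEEP) = 495 / (10.0 − 4) = 495 / 6.0 = 82.5 mL/cmH2O.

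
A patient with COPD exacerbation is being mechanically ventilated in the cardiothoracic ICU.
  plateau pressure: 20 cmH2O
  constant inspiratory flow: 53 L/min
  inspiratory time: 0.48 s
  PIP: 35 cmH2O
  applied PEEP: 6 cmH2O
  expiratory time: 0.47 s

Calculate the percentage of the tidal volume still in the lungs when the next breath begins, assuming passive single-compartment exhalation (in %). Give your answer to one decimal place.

Flow: 53 L/min ÷ 60 = 0.8833 L/s.
Vt = flow × Ti = 0.8833 L/s × 0.48 s × 1000 mL/L = 423.98 mL.
R = (PIP − Pplat)/V̇ = (35 − 20) / 0.8833 = 15.0/0.8833 = 16.982 cmH2O·s/L.
C = Vt/(Pplat − PEEP) = 423.98 / (20 − 6) = 423.98/14.0 = 30.284 mL/cmH2O.
τ = R × C = 16.982 × 0.03028 L/cmH2O = 0.5142 s.
Fraction remaining at end-expiration = e^(−Te/τ) = e^(−0.47/0.5142) = 0.4009 → 40.09%.

40.1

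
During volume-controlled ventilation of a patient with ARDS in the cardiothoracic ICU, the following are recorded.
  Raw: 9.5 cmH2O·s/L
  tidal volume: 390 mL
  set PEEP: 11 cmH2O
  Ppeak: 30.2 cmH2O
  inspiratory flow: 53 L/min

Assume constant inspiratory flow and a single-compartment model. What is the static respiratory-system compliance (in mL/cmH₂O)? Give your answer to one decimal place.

36.1

Flow: 53 L/min ÷ 60 = 0.8833 L/s.
Equation of motion (constant flow): PIP = Vt/C + R·V̇ + PEEP.
Vt/C = PIP − R·V̇ − PEEP = 30.2 − 9.5×0.8833 − 11 = 30.2 − 8.391 − 11 = 10.809 cmH2O.
C = Vt / 10.809 = 390 / 10.809 = 36.081 mL/cmH2O.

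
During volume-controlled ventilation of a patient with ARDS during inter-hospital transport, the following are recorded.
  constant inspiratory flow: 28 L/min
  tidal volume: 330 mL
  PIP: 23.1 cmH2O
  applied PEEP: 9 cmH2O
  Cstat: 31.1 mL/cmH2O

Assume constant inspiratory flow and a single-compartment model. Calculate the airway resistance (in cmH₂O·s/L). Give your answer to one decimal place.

7.5

Flow: 28 L/min ÷ 60 = 0.4667 L/s.
Equation of motion (constant flow): PIP = Vt/C + R·V̇ + PEEP.
R·V̇ = PIP − Vt/C − PEEP = 23.1 − 330/31.1 − 9 = 23.1 − 10.611 − 9 = 3.489 cmH2O.
R = 3.489 / 0.4667 = 7.476 cmH2O·s/L.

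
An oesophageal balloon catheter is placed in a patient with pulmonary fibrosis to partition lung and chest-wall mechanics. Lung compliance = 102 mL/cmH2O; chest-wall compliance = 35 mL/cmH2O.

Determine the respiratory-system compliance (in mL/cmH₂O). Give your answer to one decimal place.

26.1

Lung and chest wall are elastances in series: 1/Crs = 1/CL + 1/Ccw.
1/Crs = 1/102 + 1/35 = 0.03838.
Crs = 26.055 mL/cmH2O.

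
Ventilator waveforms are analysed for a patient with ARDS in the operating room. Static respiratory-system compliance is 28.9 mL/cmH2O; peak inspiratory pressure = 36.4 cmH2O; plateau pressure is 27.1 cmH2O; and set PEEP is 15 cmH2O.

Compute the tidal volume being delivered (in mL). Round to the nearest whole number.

350

Vt = Cstat × (Pplat − PEEP) = 28.9 × (27.1 − 15) = 28.9 × 12.1 = 349.69 mL.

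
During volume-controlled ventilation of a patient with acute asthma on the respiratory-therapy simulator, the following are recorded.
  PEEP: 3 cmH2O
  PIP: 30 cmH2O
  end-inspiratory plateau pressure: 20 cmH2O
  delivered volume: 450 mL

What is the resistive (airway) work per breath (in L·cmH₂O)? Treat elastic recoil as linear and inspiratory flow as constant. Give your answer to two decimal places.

With constant inspiratory flow the resistive pressure is constant at PIP − Pplat = 30 − 20 = 10.0 cmH2O, so resistive work = 10.0 × 0.450 = 4.5 L·cmH2O.

4.50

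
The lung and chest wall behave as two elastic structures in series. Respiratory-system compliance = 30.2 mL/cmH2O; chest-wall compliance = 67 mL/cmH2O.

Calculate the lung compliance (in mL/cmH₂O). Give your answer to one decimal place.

55.0

1/CL = 1/Crs − 1/Ccw.
1/CL = 1/30.2 − 1/67 = 0.01819.
CL = 54.975 mL/cmH2O.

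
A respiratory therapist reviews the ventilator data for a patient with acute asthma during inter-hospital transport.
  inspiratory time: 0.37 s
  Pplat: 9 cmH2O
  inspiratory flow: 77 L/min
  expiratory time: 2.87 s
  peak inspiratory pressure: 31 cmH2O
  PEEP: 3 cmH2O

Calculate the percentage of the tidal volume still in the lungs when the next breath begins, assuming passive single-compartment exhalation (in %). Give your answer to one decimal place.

Flow: 77 L/min ÷ 60 = 1.2833 L/s.
Vt = flow × Ti = 1.2833 L/s × 0.37 s × 1000 mL/L = 474.82 mL.
R = (PIP − Pplat)/V̇ = (31 − 9) / 1.2833 = 22.0/1.2833 = 17.143 cmH2O·s/L.
C = Vt/(Pplat − PEEP) = 474.82 / (9 − 3) = 474.82/6.0 = 79.137 mL/cmH2O.
τ = R × C = 17.143 × 0.07914 L/cmH2O = 1.357 s.
Fraction remaining at end-expiration = e^(−Te/τ) = e^(−2.87/1.357) = 0.1206 → 12.06%.

12.1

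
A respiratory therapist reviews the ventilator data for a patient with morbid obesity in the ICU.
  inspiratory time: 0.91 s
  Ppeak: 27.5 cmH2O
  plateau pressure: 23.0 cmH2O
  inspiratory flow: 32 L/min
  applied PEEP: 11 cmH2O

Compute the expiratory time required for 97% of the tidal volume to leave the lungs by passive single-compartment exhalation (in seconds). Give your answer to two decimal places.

Flow: 32 L/min ÷ 60 = 0.5333 L/s.
Vt = flow × Ti = 0.5333 L/s × 0.91 s × 1000 mL/L = 485.3 mL.
R = (PIP − Pplat)/V̇ = (27.5 − 23.0) / 0.5333 = 4.5/0.5333 = 8.438 cmH2O·s/L.
C = Vt/(Pplat − PEEP) = 485.3 / (23.0 − 11) = 485.3/12.0 = 40.442 mL/cmH2O.
τ = R × C = 8.438 × 0.04044 L/cmH2O = 0.3412 s.
t = −τ·ln(1 − 0.97) = −0.3412·ln(0.03) = 1.196 s.

1.20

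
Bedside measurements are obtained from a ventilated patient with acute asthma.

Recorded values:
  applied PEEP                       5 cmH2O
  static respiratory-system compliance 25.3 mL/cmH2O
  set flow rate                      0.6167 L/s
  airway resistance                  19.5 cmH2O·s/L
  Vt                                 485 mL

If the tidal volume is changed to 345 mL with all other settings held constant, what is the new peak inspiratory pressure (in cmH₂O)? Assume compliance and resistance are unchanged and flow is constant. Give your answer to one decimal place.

PIP = Vt/C + R·V̇ + PEEP (constant-flow equation of motion).
Only the elastic term changes: ΔPIP = ΔVt / C = (345 − 485) / 25.3 = -5.534 cmH2O.
Original PIP = 485/25.3 + 19.5×0.6167 + 5 = 36.196 cmH2O; new PIP = 36.196 + (-5.534) = 30.662 cmH2O.

30.7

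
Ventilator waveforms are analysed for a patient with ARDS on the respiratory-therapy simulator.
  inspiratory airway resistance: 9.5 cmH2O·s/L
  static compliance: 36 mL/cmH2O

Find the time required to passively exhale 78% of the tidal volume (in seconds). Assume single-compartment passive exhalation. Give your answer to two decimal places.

0.52

τ = R × C = 9.5 × 36 mL/cmH2O = 9.5 × 0.036 L/cmH2O = 0.342 s.
Exhaled fraction f = 1 − e^(−t/τ) → t = −τ·ln(1 − f) = −0.342·ln(0.22) = 0.5178 s.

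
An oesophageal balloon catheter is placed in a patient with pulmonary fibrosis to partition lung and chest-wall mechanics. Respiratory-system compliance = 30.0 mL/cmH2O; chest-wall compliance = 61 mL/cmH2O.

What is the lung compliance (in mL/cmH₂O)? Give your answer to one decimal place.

1/CL = 1/Crs − 1/Ccw.
1/CL = 1/30.0 − 1/61 = 0.01694.
CL = 59.032 mL/cmH2O.

59.0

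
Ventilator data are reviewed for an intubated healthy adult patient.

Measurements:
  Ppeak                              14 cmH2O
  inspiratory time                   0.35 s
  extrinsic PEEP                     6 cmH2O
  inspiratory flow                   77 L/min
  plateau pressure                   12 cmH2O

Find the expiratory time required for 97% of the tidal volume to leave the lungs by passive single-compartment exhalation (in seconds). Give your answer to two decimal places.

0.41

Flow: 77 L/min ÷ 60 = 1.2833 L/s.
Vt = flow × Ti = 1.2833 L/s × 0.35 s × 1000 mL/L = 449.16 mL.
R = (PIP − Pplat)/V̇ = (14 − 12) / 1.2833 = 2.0/1.2833 = 1.558 cmH2O·s/L.
C = Vt/(Pplat − PEEP) = 449.16 / (12 − 6) = 449.16/6.0 = 74.86 mL/cmH2O.
τ = R × C = 1.558 × 0.07486 L/cmH2O = 0.1166 s.
t = −τ·ln(1 − 0.97) = −0.1166·ln(0.03) = 0.4089 s.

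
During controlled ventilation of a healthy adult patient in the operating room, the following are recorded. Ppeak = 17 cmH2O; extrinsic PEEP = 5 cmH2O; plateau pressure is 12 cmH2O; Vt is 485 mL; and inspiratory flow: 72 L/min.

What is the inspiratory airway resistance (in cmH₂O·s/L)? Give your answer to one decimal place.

4.2

Flow: 72 L/min ÷ 60 = 1.2 L/s.
Raw = (PIP − Pplat) / flow = (17 − 12) / 1.2 = 5.0 / 1.2 = 4.167 cmH2O·s/L.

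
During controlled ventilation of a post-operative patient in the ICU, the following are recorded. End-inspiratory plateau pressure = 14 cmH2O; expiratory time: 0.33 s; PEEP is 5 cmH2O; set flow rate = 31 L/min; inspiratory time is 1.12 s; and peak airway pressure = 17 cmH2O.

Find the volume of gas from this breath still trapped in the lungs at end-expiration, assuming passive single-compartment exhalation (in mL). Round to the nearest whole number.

239

Flow: 31 L/min ÷ 60 = 0.5167 L/s.
Vt = flow × Ti = 0.5167 L/s × 1.12 s × 1000 mL/L = 578.7 mL.
R = (PIP − Pplat)/V̇ = (17 − 14) / 0.5167 = 3.0/0.5167 = 5.806 cmH2O·s/L.
C = Vt/(Pplat − PEEP) = 578.7 / (14 − 5) = 578.7/9.0 = 64.3 mL/cmH2O.
τ = R × C = 5.806 × 0.0643 L/cmH2O = 0.3733 s.
Fraction remaining = e^(−Te/τ) = e^(−0.33/0.3733) = 0.4131.
Trapped volume = 578.7 × 0.4131 = 239.06 mL.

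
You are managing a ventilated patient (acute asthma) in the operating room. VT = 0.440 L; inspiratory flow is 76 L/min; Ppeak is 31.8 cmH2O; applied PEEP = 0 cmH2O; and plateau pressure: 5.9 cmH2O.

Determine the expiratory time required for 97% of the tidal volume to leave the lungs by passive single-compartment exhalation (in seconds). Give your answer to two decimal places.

5.35

Flow: 76 L/min ÷ 60 = 1.2667 L/s.
R = (PIP − Pplat)/V̇ = (31.8 − 5.9) / 1.2667 = 25.9/1.2667 = 20.447 cmH2O·s/L.
C = Vt/(Pplat − PEEP) = 440.0 / (5.9 − 0) = 440.0/5.9 = 74.576 mL/cmH2O.
τ = R × C = 20.447 × 0.07458 L/cmH2O = 1.525 s.
t = −τ·ln(1 − 0.97) = −1.525·ln(0.03) = 5.348 s.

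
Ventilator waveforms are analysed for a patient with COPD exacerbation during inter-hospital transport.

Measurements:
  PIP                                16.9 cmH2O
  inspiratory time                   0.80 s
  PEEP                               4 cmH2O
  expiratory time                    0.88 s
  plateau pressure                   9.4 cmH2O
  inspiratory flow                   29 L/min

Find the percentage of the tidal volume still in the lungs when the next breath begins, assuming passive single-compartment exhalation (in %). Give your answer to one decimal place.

45.3

Flow: 29 L/min ÷ 60 = 0.4833 L/s.
Vt = flow × Ti = 0.4833 L/s × 0.80 s × 1000 mL/L = 386.64 mL.
R = (PIP − Pplat)/V̇ = (16.9 − 9.4) / 0.4833 = 7.5/0.4833 = 15.518 cmH2O·s/L.
C = Vt/(Pplat − PEEP) = 386.64 / (9.4 − 4) = 386.64/5.4 = 71.6 mL/cmH2O.
τ = R × C = 15.518 × 0.0716 L/cmH2O = 1.111 s.
Fraction remaining at end-expiration = e^(−Te/τ) = e^(−0.88/1.111) = 0.4529 → 45.29%.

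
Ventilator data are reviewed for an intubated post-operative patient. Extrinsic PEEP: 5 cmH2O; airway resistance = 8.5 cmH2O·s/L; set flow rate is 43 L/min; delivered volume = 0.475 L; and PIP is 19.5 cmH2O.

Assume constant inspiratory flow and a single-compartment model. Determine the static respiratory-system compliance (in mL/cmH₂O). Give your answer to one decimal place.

Flow: 43 L/min ÷ 60 = 0.7167 L/s.
Equation of motion (constant flow): PIP = Vt/C + R·V̇ + PEEP.
Vt/C = PIP − R·V̇ − PEEP = 19.5 − 8.5×0.7167 − 5 = 19.5 − 6.092 − 5 = 8.408 cmH2O.
C = Vt / 8.408 = 475 / 8.408 = 56.494 mL/cmH2O.

56.5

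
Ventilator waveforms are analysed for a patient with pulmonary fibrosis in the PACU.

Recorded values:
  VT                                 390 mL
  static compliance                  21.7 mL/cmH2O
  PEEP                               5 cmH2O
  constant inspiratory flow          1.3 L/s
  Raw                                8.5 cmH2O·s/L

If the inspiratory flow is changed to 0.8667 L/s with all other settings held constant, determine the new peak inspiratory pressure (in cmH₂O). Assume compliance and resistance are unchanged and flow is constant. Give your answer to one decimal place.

PIP = Vt/C + R·V̇ + PEEP (constant-flow equation of motion).
Only the resistive term changes: ΔPIP = R × ΔV̇ = 8.5 × (0.8667 − 1.3) = 8.5 × -0.4333 = -3.683 cmH2O.
Original PIP = 390/21.7 + 8.5×1.3 + 5 = 34.022 cmH2O; new PIP = 34.022 + (-3.683) = 30.339 cmH2O.

30.3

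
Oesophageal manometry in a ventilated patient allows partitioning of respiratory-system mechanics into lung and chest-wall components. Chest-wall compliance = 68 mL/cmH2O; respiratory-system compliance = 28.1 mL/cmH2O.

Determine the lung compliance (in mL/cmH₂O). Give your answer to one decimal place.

47.9

1/CL = 1/Crs − 1/Ccw.
1/CL = 1/28.1 − 1/68 = 0.02088.
CL = 47.893 mL/cmH2O.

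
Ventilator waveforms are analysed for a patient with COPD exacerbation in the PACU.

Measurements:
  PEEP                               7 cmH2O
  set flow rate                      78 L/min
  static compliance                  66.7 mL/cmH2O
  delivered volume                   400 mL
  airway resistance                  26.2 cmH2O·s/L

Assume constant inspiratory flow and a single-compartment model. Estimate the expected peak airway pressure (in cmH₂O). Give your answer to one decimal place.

Flow: 78 L/min ÷ 60 = 1.3 L/s.
Equation of motion (constant flow): PIP = Vt/C + R·V̇ + PEEP.
PIP = 400/66.7 + 26.2×1.3 + 7 = 5.997 + 34.06 + 7 = 47.057 cmH2O.

47.1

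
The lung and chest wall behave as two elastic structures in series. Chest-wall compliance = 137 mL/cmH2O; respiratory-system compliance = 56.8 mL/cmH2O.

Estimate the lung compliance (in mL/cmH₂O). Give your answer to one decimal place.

97.0

1/CL = 1/Crs − 1/Ccw.
1/CL = 1/56.8 − 1/137 = 0.01031.
CL = 96.993 mL/cmH2O.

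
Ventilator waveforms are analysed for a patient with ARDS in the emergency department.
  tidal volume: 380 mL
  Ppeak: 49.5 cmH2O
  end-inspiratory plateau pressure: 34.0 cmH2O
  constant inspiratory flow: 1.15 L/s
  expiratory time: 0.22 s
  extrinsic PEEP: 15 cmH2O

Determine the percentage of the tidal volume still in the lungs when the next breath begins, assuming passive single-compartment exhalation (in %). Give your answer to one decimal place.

44.2

R = (PIP − Pplat)/V̇ = (49.5 − 34.0) / 1.15 = 15.5/1.15 = 13.478 cmH2O·s/L.
C = Vt/(Pplat − PEEP) = 380.0 / (34.0 − 15) = 380.0/19.0 = 20.0 mL/cmH2O.
τ = R × C = 13.478 × 0.02 L/cmH2O = 0.2696 s.
Fraction remaining at end-expiration = e^(−Te/τ) = e^(−0.22/0.2696) = 0.4422 → 44.22%.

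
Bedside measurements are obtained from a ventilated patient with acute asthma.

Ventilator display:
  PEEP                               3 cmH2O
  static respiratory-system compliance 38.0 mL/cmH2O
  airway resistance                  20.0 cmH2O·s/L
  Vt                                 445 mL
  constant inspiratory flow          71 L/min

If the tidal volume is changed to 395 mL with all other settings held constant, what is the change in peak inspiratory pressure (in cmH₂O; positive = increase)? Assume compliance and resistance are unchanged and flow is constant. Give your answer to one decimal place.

-1.3

PIP = Vt/C + R·V̇ + PEEP (constant-flow equation of motion).
Only the elastic term changes: ΔPIP = ΔVt / C = (395 − 445) / 38.0 = -1.316 cmH2O.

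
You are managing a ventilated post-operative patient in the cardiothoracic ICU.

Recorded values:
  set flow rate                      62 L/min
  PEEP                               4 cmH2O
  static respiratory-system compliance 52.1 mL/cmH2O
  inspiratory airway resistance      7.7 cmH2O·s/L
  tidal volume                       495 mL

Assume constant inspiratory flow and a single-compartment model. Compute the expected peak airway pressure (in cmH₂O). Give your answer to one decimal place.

Flow: 62 L/min ÷ 60 = 1.0333 L/s.
Equation of motion (constant flow): PIP = Vt/C + R·V̇ + PEEP.
PIP = 495/52.1 + 7.7×1.0333 + 4 = 9.501 + 7.956 + 4 = 21.457 cmH2O.

21.5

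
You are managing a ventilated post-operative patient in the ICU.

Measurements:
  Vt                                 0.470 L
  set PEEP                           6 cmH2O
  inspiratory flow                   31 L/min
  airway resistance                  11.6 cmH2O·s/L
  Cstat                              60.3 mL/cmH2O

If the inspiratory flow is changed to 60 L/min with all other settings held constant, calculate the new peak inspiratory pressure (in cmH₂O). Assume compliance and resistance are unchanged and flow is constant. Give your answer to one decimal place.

Flow: 31 L/min ÷ 60 = 0.5167 L/s.
New flow: 60 L/min ÷ 60 = 1 L/s.
PIP = Vt/C + R·V̇ + PEEP (constant-flow equation of motion).
Only the resistive term changes: ΔPIP = R × ΔV̇ = 11.6 × (1 − 0.5167) = 11.6 × 0.4833 = 5.606 cmH2O.
Original PIP = 470/60.3 + 11.6×0.5167 + 6 = 19.788 cmH2O; new PIP = 19.788 + (5.606) = 25.394 cmH2O.

25.4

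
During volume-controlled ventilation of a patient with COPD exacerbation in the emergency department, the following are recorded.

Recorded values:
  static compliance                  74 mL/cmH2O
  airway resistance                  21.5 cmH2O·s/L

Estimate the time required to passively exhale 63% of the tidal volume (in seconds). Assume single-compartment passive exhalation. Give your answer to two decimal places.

τ = R × C = 21.5 × 74 mL/cmH2O = 21.5 × 0.074 L/cmH2O = 1.591 s.
Exhaled fraction f = 1 − e^(−t/τ) → t = −τ·ln(1 − f) = −1.591·ln(0.37) = 1.582 s.

1.58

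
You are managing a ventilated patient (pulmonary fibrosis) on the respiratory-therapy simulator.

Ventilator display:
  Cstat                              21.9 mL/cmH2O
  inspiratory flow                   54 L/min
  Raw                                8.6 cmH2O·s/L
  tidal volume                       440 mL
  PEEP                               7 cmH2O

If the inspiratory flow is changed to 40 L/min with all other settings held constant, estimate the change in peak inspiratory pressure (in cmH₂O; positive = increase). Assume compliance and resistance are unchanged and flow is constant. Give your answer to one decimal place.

-2.0

Flow: 54 L/min ÷ 60 = 0.9 L/s.
New flow: 40 L/min ÷ 60 = 0.6667 L/s.
PIP = Vt/C + R·V̇ + PEEP (constant-flow equation of motion).
Only the resistive term changes: ΔPIP = R × ΔV̇ = 8.6 × (0.6667 − 0.9) = 8.6 × -0.2333 = -2.006 cmH2O.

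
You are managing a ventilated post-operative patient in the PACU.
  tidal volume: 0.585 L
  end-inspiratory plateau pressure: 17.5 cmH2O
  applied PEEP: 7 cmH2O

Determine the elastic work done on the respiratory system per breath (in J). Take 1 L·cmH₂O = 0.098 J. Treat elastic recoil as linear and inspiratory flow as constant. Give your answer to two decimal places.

Elastic work ≈ ½ × (Pplat − PEEP) × Vt = 0.5 × (17.5 − 7) × 0.585 L = 0.5 × 10.5 × 0.585 = 3.071 L·cmH2O.
× 0.098 J/(L·cmH2O) → 0.301 J.

0.30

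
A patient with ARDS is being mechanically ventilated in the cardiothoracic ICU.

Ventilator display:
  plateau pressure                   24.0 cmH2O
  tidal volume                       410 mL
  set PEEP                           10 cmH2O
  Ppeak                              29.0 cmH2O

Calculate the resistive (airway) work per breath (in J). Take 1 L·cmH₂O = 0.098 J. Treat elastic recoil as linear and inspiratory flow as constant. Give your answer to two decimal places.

With constant inspiratory flow the resistive pressure is constant at PIP − Pplat = 29.0 − 24.0 = 5.0 cmH2O, so resistive work = 5.0 × 0.410 = 2.05 L·cmH2O.
× 0.098 J/(L·cmH2O) → 0.2009 J.

0.20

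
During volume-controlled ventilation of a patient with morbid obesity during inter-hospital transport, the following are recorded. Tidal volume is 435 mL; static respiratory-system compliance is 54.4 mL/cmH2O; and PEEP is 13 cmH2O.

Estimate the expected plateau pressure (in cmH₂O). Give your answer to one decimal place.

21.0

Pplat = PEEP + Vt / Cstat = 13 + 435 / 54.4 = 13 + 7.996 = 20.996 cmH2O.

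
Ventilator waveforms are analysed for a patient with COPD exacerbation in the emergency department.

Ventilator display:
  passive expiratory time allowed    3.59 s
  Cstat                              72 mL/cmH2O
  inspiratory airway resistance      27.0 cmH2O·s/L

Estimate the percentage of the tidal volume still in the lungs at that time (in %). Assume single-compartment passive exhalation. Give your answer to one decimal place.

15.8

τ = R × C = 27.0 × 72 mL/cmH2O = 27.0 × 0.072 L/cmH2O = 1.944 s.
Passive exhalation: V(t)/V₀ = e^(−t/τ) = e^(−3.59/1.944) = 0.1578.
Fraction remaining = 0.1578 → 15.78%.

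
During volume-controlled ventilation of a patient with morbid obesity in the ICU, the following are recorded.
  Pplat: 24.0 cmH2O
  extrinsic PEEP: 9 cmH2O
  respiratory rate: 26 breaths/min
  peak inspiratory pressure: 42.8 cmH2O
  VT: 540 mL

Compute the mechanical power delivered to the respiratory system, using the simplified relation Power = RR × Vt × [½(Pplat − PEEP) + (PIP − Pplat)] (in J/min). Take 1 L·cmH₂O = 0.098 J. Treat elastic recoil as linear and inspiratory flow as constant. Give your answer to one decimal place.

Per-breath work = Vt × [½(Pplat−PEEP) + (PIP−Pplat)] = 0.540 × [0.5×15.0 + 18.8] = 0.540 × 26.3 = 14.202 L·cmH2O.
Power = 26 × 14.202 = 369.25 L·cmH2O/min.
× 0.098 J/(L·cmH2O) → 36.187 J/min.

36.2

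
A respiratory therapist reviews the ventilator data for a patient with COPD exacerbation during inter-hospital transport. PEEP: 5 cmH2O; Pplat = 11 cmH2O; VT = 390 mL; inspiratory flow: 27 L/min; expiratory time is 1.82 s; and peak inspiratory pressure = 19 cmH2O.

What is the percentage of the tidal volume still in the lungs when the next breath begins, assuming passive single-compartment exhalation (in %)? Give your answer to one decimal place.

20.7

Flow: 27 L/min ÷ 60 = 0.45 L/s.
R = (PIP − Pplat)/V̇ = (19 − 11) / 0.45 = 8.0/0.45 = 17.778 cmH2O·s/L.
C = Vt/(Pplat − PEEP) = 390.0 / (11 − 5) = 390.0/6.0 = 65.0 mL/cmH2O.
τ = R × C = 17.778 × 0.065 L/cmH2O = 1.156 s.
Fraction remaining at end-expiration = e^(−Te/τ) = e^(−1.82/1.156) = 0.2071 → 20.71%.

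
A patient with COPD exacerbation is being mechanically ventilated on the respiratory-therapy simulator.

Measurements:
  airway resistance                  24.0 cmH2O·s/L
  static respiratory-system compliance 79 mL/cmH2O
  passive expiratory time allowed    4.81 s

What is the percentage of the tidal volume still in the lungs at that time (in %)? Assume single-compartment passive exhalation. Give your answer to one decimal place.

7.9

τ = R × C = 24.0 × 79 mL/cmH2O = 24.0 × 0.079 L/cmH2O = 1.896 s.
Passive exhalation: V(t)/V₀ = e^(−t/τ) = e^(−4.81/1.896) = 0.07911.
Fraction remaining = 0.07911 → 7.911%.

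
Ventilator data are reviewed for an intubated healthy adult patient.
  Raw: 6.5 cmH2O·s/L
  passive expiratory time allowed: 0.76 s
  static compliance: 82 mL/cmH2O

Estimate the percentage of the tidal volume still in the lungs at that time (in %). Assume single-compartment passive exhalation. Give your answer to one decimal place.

τ = R × C = 6.5 × 82 mL/cmH2O = 6.5 × 0.082 L/cmH2O = 0.533 s.
Passive exhalation: V(t)/V₀ = e^(−t/τ) = e^(−0.76/0.533) = 0.2403.
Fraction remaining = 0.2403 → 24.03%.

24.0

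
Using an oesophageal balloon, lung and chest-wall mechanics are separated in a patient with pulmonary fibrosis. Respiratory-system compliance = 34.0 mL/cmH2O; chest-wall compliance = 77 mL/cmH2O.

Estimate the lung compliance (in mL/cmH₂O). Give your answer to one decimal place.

1/CL = 1/Crs − 1/Ccw.
1/CL = 1/34.0 − 1/77 = 0.01642.
CL = 60.901 mL/cmH2O.

60.9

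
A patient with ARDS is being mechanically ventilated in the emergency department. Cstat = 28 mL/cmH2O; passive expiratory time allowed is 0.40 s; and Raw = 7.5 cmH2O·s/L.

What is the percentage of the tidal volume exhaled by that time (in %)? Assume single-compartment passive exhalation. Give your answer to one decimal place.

85.1

τ = R × C = 7.5 × 28 mL/cmH2O = 7.5 × 0.028 L/cmH2O = 0.21 s.
Passive exhalation: V(t)/V₀ = e^(−t/τ) = e^(−0.40/0.21) = 0.1489.
Fraction exhaled = 1 − 0.1489 = 0.8511 → 85.11%.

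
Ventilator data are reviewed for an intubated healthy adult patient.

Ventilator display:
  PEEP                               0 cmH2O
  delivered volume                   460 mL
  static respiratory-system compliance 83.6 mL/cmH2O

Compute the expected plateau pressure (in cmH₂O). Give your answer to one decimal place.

Pplat = PEEP + Vt / Cstat = 0 + 460 / 83.6 = 0 + 5.502 = 5.502 cmH2O.

5.5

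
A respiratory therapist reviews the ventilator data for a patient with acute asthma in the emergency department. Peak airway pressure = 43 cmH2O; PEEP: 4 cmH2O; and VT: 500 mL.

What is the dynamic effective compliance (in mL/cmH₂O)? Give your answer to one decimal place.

Dynamic compliance = Vt / (PIP − PEEP) = 500 / (43 − 4) = 500 / 39.0 = 12.821 mL/cmH2O.

12.8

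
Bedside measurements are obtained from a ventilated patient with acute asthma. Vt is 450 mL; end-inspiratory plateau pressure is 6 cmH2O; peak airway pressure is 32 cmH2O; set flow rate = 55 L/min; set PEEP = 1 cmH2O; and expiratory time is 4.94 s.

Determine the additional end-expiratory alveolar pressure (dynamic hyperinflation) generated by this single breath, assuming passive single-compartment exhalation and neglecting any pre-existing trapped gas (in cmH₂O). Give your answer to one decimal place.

0.7

Flow: 55 L/min ÷ 60 = 0.9167 L/s.
R = (PIP − Pplat)/V̇ = (32 − 6) / 0.9167 = 26.0/0.9167 = 28.363 cmH2O·s/L.
C = Vt/(Pplat − PEEP) = 450.0 / (6 − 1) = 450.0/5.0 = 90.0 mL/cmH2O.
τ = R × C = 28.363 × 0.09 L/cmH2O = 2.553 s.
Fraction remaining = e^(−Te/τ) = e^(−4.94/2.553) = 0.1444; trapped volume = 450.0 × 0.1444 = 64.98 mL.
Additional alveolar pressure from trapping ≈ V_trapped / C = 64.98 / 90.0 = 0.722 cmH2O.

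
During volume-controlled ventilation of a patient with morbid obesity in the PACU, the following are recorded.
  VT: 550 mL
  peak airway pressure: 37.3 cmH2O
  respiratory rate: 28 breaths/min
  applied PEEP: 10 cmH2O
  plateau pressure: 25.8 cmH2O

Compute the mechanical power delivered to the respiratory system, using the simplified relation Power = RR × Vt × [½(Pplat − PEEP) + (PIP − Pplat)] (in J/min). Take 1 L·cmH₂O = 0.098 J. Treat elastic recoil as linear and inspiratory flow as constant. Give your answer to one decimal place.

Per-breath work = Vt × [½(Pplat−PEEP) + (PIP−Pplat)] = 0.550 × [0.5×15.8 + 11.5] = 0.550 × 19.4 = 10.67 L·cmH2O.
Power = 28 × 10.67 = 298.76 L·cmH2O/min.
× 0.098 J/(L·cmH2O) → 29.278 J/min.

29.3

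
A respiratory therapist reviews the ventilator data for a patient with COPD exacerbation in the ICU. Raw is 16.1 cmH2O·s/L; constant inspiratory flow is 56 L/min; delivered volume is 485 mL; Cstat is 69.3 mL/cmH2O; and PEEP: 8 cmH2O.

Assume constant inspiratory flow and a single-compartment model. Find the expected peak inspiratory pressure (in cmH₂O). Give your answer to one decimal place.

30.0

Flow: 56 L/min ÷ 60 = 0.9333 L/s.
Equation of motion (constant flow): PIP = Vt/C + R·V̇ + PEEP.
PIP = 485/69.3 + 16.1×0.9333 + 8 = 6.999 + 15.026 + 8 = 30.025 cmH2O.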